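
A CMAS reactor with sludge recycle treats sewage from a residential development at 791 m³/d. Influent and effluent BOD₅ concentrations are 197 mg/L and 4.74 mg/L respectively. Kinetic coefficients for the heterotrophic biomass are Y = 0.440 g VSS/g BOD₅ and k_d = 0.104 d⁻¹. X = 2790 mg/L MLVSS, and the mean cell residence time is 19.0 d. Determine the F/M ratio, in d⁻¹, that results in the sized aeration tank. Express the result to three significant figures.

F/M ≈ 0.365 d⁻¹

From the SRT design equation V = Y Q (S₀−S) θ_c / [X (1 + k_d θ_c)] = 0.440 × 791 × (197 − 4.74) × 19.0 / [2790 × (1 + 0.104 × 19.0)] = 1.27×10^6 / 8303 = 153.1 m³.
Food-to-microorganism ratio F/M = Q S₀ / (V X) = 791 × 197 / (153.1 × 2790) = 0.3648 d⁻¹.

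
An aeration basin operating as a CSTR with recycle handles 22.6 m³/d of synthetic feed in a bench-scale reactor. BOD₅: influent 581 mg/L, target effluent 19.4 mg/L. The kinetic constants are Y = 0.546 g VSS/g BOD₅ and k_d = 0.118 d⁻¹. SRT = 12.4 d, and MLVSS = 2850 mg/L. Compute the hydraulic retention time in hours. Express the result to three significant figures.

τ ≈ 13.0 h

Steady-state biomass mass balance: V·X·(1 + k_d·θ_c) = Y·Q·(S₀ − S)·θ_c, so V = 0.546 × 22.6 × (581 − 19.4) × 12.4 / [2850 × (1 + 0.118 × 12.4)] = 8.59×10^4 / 7020 = 12.24 m³.
HRT = V/Q = 12.24 m³ / 22.6 m³·d⁻¹ = 0.5416 d × 24 = 13.00 h.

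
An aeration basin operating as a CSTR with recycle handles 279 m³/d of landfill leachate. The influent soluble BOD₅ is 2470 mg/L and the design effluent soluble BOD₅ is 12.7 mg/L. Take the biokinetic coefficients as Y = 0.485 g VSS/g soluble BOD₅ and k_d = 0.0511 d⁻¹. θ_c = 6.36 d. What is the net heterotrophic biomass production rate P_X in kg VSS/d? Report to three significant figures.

Y_obs = Y / (1 + k_d θ_c) = 0.485 / (1 + 0.0511 × 6.36) = 0.485 / 1.325 = 0.3660.
Q·(S₀ − S) = 279 × (2470 − 12.7) × 10⁻³ = 685.6 kg/d removed.
Net biomass production P_X = Y_obs × Q·(S₀ − S) = 0.3660 × 685.6 = 251.0 kg VSS/d.

P_X ≈ 251 kg VSS/d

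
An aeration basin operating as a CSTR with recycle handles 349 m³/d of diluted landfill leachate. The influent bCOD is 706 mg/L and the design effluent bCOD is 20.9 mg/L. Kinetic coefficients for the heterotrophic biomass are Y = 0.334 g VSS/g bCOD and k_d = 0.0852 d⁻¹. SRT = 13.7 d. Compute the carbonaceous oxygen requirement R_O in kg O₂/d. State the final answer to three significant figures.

Observed yield with endogenous decay: Y_obs = Y / (1 + k_d·θ_c) = 0.334 / (1 + 0.0852 × 13.7) = 0.334 / 2.167 = 0.1541 g VSS/g bCOD.
Mass of bCOD removed per day: Q(S₀ − S) = 349 × 685.1 g/m³ = 239.1 kg/d.
P_X = Y_obs·Q·(S₀ − S) = 0.1541 × 239.1 = 36.85 kg VSS/d.
R_O = Q·ΔS − 1.42 P_X = 239.1 − 52.32 = 186.8 kg O₂/d.

R_O ≈ 187 kg O₂/d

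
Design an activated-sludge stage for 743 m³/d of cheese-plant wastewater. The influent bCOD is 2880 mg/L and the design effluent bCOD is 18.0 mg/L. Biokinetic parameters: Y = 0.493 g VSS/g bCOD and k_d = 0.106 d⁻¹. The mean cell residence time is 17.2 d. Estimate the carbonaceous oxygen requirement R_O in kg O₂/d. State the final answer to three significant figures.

Y_obs = Y / (1 + k_d θ_c) = 0.493 / (1 + 0.106 × 17.2) = 0.493 / 2.823 = 0.1746.
ΔS = 2880 − 18.0 = 2862 mg/L, so the substrate removal rate is 743 × 2862/1000 = 2126 kg bCOD/d.
Net sludge production P_X = 0.1746 × 2126 = 371.3 kg VSS/d.
R_O = Q·ΔS − 1.42 P_X = 2126 − 527.3 = 1599 kg O₂/d.

R_O ≈ 1600 kg O₂/d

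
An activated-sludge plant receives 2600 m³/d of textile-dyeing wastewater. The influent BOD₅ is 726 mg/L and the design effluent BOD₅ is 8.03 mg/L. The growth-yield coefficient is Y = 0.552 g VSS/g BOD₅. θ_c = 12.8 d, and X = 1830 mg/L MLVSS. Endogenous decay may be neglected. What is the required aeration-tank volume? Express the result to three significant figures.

With k_d = 0 the design equation reduces to V = Y Q (S₀−S) θ_c / X = 0.552 × 2600 × (726 − 8.03) × 12.8 / 1830 = 7207 m³.

V ≈ 7210 m³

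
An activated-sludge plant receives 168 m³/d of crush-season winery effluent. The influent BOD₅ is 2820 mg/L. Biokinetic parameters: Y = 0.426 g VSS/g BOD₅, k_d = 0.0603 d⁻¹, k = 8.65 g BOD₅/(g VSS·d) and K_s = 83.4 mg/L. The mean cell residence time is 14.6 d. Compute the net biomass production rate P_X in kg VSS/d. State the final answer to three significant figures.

Effluent substrate depends only on kinetics and SRT: S = K_s(1 + k_d θ_c) / [θ_c(Yk − k_d) − 1] = 83.4 × (1 + 0.0603 × 14.6) / [14.6 × (0.426 × 8.65 − 0.0603) − 1] = 156.8 / 51.92 = 3.021 mg/L.
Correct the yield for decay: Y_obs = Y/(1 + k_d θ_c) = 0.426 / (1 + 0.0603 × 14.6) = 0.426 / 1.880 = 0.2265.
Q·(S₀ − S) = 168 × (2820 − 3.02) × 10⁻³ = 473.3 kg/d removed.
Biomass produced: P_X = Y_obs·Q·ΔS = 0.2265 × 473.3 ≈ 107.2 kg VSS/d.

P_X ≈ 107 kg VSS/d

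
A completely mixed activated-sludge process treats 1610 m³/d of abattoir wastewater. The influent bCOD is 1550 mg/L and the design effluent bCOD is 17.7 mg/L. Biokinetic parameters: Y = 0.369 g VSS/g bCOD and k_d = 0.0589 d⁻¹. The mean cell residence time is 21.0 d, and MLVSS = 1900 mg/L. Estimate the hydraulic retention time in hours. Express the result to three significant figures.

From the SRT design equation V = Y Q (S₀−S) θ_c / [X (1 + k_d θ_c)] = 0.369 × 1610 × (1550 − 17.7) × 21.0 / [1900 × (1 + 0.0589 × 21.0)] = 1.91×10^7 / 4250 = 4498 m³.
HRT = V/Q = 4498 m³ / 1610 m³·d⁻¹ = 2.794 d × 24 = 67.05 h.

τ ≈ 67.1 h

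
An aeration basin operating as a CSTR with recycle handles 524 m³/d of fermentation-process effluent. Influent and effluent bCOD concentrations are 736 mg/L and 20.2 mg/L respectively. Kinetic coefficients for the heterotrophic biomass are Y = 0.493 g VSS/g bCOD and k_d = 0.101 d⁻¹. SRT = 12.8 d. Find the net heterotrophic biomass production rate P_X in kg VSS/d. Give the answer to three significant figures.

Y_obs = Y / (1 + k_d θ_c) = 0.493 / (1 + 0.101 × 12.8) = 0.493 / 2.293 = 0.2150.
Substrate removed = Q·(S₀ − S) = 524 m³/d × (736 − 20.2) g/m³ = 3.75×10^5 g/d = 375.1 kg/d.
So the net sludge growth is P_X = 0.2150 × 375.1 = 80.65 kg VSS/d.

P_X ≈ 80.6 kg VSS/d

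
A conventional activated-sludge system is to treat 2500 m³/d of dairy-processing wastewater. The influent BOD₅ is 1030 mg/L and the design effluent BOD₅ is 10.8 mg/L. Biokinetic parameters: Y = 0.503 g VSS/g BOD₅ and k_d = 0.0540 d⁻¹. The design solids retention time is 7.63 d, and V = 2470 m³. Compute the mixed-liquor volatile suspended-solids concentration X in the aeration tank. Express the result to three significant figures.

From V·X·(1 + k_d·θ_c) = Y·Q·(S₀ − S)·θ_c: X = 0.503 × 2500 × (1030 − 10.8) × 7.63 / [2470 × (1 + 0.0540 × 7.63)] = 2804 mg/L.

X ≈ 2800 mg/L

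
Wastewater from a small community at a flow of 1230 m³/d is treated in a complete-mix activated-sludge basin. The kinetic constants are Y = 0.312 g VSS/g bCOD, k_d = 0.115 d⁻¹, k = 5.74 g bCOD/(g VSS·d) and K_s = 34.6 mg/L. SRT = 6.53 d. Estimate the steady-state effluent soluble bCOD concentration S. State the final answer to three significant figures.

Effluent substrate depends only on kinetics and SRT: S = K_s(1 + k_d θ_c) / [θ_c(Yk − k_d) − 1] = 34.6 × (1 + 0.115 × 6.53) / [6.53 × (0.312 × 5.74 − 0.115) − 1] = 60.58 / 9.943 = 6.093 mg/L.

S ≈ 6.09 mg/L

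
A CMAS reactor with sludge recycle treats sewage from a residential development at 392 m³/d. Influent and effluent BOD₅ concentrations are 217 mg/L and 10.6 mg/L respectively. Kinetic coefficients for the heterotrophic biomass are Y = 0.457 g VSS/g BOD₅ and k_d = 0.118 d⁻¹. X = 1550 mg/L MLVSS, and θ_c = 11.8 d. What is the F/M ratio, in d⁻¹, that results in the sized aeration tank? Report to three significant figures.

Steady-state biomass mass balance: V·X·(1 + k_d·θ_c) = Y·Q·(S₀ − S)·θ_c, so V = 0.457 × 392 × (217 − 10.6) × 11.8 / [1550 × (1 + 0.118 × 11.8)] = 4.36×10^5 / 3708 = 117.7 m³.
F/M = applied load / biomass = Q·S₀/(V·X) = 392 × 217 / (117.7 × 1550) = 0.4664 d⁻¹.

F/M ≈ 0.466 d⁻¹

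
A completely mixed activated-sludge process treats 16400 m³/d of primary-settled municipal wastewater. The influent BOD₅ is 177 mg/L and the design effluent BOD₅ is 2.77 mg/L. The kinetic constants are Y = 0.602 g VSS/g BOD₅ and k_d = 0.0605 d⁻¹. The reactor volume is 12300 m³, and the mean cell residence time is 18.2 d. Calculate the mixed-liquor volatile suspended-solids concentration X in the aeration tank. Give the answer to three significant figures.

Solving the biomass balance for X: X = Y Q (S₀−S) θ_c / [V (1+k_d θ_c)] = 0.602 × 16400 × (177 − 2.77) × 18.2 / [12300 × (1 + 0.0605 × 18.2)] = 1211 mg/L.

X ≈ 1210 mg/L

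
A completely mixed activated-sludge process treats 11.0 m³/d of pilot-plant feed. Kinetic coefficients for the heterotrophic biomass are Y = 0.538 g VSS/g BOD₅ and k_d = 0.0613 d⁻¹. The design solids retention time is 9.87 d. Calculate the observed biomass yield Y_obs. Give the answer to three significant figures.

The observed yield is Y_obs = Y/(1 + k_d·θ_c) = 0.538 / (1 + 0.0613 × 9.87) = 0.538 / 1.605 = 0.3352 g VSS per g BOD₅ removed.

Y_obs ≈ 0.335 g VSS/g BOD₅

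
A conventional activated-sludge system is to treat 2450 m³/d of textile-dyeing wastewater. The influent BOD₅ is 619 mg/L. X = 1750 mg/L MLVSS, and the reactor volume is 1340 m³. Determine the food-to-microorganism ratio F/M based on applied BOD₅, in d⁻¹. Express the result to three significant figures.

F/M ≈ 0.647 d⁻¹

F/M = applied load / biomass = Q·S₀/(V·X) = 2450 × 619 / (1340 × 1750) = 0.6467 d⁻¹.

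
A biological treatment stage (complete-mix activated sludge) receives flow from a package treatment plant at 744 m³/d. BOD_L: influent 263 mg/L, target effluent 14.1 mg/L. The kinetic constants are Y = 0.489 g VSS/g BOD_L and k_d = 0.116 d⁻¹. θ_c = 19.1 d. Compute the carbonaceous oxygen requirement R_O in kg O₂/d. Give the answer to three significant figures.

Y_obs = Y / (1 + k_d θ_c) = 0.489 / (1 + 0.116 × 19.1) = 0.489 / 3.216 = 0.1521.
Q·(S₀ − S) = 744 × (263 − 14.1) × 10⁻³ = 185.2 kg/d removed.
Net sludge production P_X = 0.1521 × 185.2 = 28.16 kg VSS/d.
R_O = Q·ΔS − 1.42 P_X = 185.2 − 39.99 = 145.2 kg O₂/d.

R_O ≈ 145 kg O₂/d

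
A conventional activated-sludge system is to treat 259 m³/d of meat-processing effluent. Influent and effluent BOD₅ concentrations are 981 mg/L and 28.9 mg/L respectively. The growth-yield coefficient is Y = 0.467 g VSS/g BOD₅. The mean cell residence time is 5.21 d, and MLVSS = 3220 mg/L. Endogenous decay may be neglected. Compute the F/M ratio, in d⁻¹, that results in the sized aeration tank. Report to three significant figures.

F/M ≈ 0.423 d⁻¹

With k_d = 0 the design equation reduces to V = Y Q (S₀−S) θ_c / X = 0.467 × 259 × (981 − 28.9) × 5.21 / 3220 = 186.3 m³.
F/M = applied load / biomass = Q·S₀/(V·X) = 259 × 981 / (186.3 × 3220) = 0.4235 d⁻¹.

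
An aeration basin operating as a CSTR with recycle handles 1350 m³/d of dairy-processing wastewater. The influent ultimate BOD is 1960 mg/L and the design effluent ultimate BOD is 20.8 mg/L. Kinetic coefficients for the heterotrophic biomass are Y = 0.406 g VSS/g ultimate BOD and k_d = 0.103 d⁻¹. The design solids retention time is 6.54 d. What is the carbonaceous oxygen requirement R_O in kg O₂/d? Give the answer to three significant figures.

The observed yield is Y_obs = Y/(1 + k_d·θ_c) = 0.406 / (1 + 0.103 × 6.54) = 0.406 / 1.674 = 0.2426 g VSS per g ultimate BOD removed.
Mass of ultimate BOD removed per day: Q(S₀ − S) = 1350 × 1939 g/m³ = 2618 kg/d.
Net sludge production P_X = 0.2426 × 2618 = 635.1 kg VSS/d.
R_O = Q·ΔS − 1.42 P_X = 2618 − 901.8 = 1716 kg O₂/d.

R_O ≈ 1720 kg O₂/d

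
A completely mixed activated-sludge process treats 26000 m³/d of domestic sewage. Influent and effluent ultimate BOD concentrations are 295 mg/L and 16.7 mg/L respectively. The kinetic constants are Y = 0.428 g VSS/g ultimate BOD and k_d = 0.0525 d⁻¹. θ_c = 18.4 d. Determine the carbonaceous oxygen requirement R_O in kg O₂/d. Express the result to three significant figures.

R_O ≈ 5000 kg O₂/d

The observed yield is Y_obs = Y/(1 + k_d·θ_c) = 0.428 / (1 + 0.0525 × 18.4) = 0.428 / 1.966 = 0.2177 g VSS per g ultimate BOD removed.
Substrate removed = Q·(S₀ − S) = 26000 m³/d × (295 − 16.7) g/m³ = 7.24×10^6 g/d = 7236 kg/d.
Net sludge production P_X = 0.2177 × 7236 = 1575 kg VSS/d.
R_O = Q·ΔS − 1.42 P_X = 7236 − 2237 = 4999 kg O₂/d.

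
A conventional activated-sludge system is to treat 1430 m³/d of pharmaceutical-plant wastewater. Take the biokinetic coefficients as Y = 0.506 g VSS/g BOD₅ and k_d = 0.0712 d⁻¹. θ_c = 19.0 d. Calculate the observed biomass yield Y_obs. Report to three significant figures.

Y_obs = Y / (1 + k_d θ_c) = 0.506 / (1 + 0.0712 × 19.0) = 0.506 / 2.353 = 0.2151.

Y_obs ≈ 0.215 g VSS/g BOD₅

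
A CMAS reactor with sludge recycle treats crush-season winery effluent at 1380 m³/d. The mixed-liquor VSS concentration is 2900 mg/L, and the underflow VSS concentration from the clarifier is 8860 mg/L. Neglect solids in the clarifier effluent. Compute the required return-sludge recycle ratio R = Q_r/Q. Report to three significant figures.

Mass balance around the secondary clarifier (neglecting effluent solids): R = X / (X_r − X) = 2900 / (8860 − 2900) = 0.4866.

R ≈ 0.487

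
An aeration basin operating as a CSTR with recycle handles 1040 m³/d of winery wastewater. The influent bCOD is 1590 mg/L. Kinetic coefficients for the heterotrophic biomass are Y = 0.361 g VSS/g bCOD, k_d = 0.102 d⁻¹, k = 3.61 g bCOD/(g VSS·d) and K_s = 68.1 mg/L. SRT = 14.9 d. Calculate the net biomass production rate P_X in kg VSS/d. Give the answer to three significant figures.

From the Monod/SRT balance for a CMAS, S = K_s·(1+k_d θ_c)/[θ_c·(Y k − k_d) − 1] = 68.1 × (1 + 0.102 × 14.9) / [14.9 × (0.361 × 3.61 − 0.102) − 1] = 171.6 / 16.90 = 10.15 mg/L.
Observed yield with endogenous decay: Y_obs = Y / (1 + k_d·θ_c) = 0.361 / (1 + 0.102 × 14.9) = 0.361 / 2.520 = 0.1433 g VSS/g bCOD.
ΔS = 1590 − 10.2 = 1580 mg/L, so the substrate removal rate is 1040 × 1580/1000 = 1643 kg bCOD/d.
So the net sludge growth is P_X = 0.1433 × 1643 = 235.4 kg VSS/d.

P_X ≈ 235 kg VSS/d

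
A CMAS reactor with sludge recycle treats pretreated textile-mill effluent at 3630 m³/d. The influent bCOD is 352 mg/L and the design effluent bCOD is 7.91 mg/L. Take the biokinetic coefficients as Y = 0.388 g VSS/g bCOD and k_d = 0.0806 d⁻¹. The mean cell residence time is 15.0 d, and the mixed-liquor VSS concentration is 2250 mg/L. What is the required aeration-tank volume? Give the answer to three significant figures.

Rearranging the biomass balance for a CMAS with decay, V = Y·Q·ΔS·θ_c / [X·(1+k_d θ_c)] = 0.388 × 3630 × (352 − 7.91) × 15.0 / [2250 × (1 + 0.0806 × 15.0)] = 7.27×10^6 / 4970 = 1463 m³.

V ≈ 1460 m³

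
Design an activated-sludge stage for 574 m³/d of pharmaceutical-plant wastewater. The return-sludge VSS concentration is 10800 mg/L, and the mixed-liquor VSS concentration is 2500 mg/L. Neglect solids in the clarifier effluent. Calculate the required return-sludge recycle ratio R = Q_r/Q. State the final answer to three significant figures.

Solids balance on the clarifier gives (1+R)X = R·X_r, so R = X/(X_r − X) = 2500 / (10800 − 2500) = 0.3012.

R ≈ 0.301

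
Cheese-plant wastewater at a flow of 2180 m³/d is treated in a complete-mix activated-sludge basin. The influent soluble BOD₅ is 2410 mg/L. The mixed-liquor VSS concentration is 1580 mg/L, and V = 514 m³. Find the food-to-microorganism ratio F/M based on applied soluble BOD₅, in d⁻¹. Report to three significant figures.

F/M ≈ 6.47 d⁻¹

Food-to-microorganism ratio F/M = Q S₀ / (V X) = 2180 × 2410 / (514.0 × 1580) = 6.469 d⁻¹.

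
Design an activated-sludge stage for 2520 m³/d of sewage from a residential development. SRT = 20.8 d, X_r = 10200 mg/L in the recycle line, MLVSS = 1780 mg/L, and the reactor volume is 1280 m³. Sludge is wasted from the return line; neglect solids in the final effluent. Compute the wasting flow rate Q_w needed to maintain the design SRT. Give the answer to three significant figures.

Q_w = (V·X)/(θ_c X_r) = 1280 × 1780 / (20.8 × 10200) = 10.74 m³/d.

Q_w ≈ 10.7 m³/d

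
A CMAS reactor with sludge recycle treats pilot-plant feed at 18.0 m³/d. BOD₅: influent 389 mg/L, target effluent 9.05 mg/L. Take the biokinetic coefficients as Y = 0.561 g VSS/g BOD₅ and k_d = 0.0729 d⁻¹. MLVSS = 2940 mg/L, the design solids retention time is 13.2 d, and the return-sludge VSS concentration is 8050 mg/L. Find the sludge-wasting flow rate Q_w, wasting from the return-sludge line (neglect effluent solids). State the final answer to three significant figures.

Rearranging the biomass balance for a CMAS with decay, V = Y·Q·ΔS·θ_c / [X·(1+k_d θ_c)] = 0.561 × 18.0 × (389 − 9.05) × 13.2 / [2940 × (1 + 0.0729 × 13.2)] = 5.06×10^4 / 5769 = 8.779 m³.
Q_w = (V·X)/(θ_c X_r) = 8.779 × 2940 / (13.2 × 8050) = 0.2429 m³/d.

Q_w ≈ 0.243 m³/d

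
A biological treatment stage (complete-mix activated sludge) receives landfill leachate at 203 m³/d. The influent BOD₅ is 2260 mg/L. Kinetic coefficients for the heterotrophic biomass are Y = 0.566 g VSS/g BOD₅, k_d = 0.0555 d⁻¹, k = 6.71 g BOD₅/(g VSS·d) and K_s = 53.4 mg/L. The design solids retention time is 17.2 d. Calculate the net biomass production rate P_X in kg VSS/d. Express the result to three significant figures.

Effluent substrate depends only on kinetics and SRT: S = K_s(1 + k_d θ_c) / [θ_c(Yk − k_d) − 1] = 53.4 × (1 + 0.0555 × 17.2) / [17.2 × (0.566 × 6.71 − 0.0555) − 1] = 104.4 / 63.37 = 1.647 mg/L.
Y_obs = Y / (1 + k_d θ_c) = 0.566 / (1 + 0.0555 × 17.2) = 0.566 / 1.955 = 0.2896.
Q·(S₀ − S) = 203 × (2260 − 1.65) × 10⁻³ = 458.4 kg/d removed.
Net biomass production P_X = Y_obs × Q·(S₀ − S) = 0.2896 × 458.4 = 132.8 kg VSS/d.

P_X ≈ 133 kg VSS/d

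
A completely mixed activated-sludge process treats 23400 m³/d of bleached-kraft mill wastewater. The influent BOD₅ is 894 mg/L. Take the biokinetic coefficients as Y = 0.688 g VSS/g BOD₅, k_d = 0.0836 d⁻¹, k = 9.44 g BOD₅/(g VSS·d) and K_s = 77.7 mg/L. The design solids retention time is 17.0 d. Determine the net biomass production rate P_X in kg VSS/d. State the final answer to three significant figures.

Effluent substrate depends only on kinetics and SRT: S = K_s(1 + k_d θ_c) / [θ_c(Yk − k_d) − 1] = 77.7 × (1 + 0.0836 × 17.0) / [17.0 × (0.688 × 9.44 − 0.0836) − 1] = 188.1 / 108.0 = 1.742 mg/L.
Y_obs = Y / (1 + k_d θ_c) = 0.688 / (1 + 0.0836 × 17.0) = 0.688 / 2.421 = 0.2842.
Q·(S₀ − S) = 23400 × (894 − 1.74) × 10⁻³ = 20879 kg/d removed.
Biomass produced: P_X = Y_obs·Q·ΔS = 0.2842 × 20879 ≈ 5933 kg VSS/d.

P_X ≈ 5930 kg VSS/d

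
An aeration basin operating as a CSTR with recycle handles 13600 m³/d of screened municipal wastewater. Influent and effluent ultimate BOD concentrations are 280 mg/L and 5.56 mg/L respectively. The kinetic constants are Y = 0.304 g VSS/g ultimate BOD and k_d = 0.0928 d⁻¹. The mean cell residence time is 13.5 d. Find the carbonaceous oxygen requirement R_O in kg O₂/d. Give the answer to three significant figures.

R_O ≈ 3020 kg O₂/d

Y_obs = Y / (1 + k_d θ_c) = 0.304 / (1 + 0.0928 × 13.5) = 0.304 / 2.253 = 0.1349.
Mass of ultimate BOD removed per day: Q(S₀ − S) = 13600 × 274.4 g/m³ = 3732 kg/d.
Biomass synthesised: P_X = Y_obs × 3732 = 503.7 kg VSS/d.
R_O = Q·(S₀ − S) − 1.42·P_X = 3732 − 1.42 × 503.7 = 3017 kg O₂/d.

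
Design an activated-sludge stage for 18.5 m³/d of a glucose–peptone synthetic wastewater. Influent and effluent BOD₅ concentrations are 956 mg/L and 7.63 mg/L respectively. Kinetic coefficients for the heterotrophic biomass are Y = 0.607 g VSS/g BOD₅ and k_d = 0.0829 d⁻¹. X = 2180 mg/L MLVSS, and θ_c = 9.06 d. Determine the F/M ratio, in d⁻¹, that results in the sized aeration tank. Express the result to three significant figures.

Steady-state biomass mass balance: V·X·(1 + k_d·θ_c) = Y·Q·(S₀ − S)·θ_c, so V = 0.607 × 18.5 × (956 − 7.63) × 9.06 / [2180 × (1 + 0.0829 × 9.06)] = 9.65×10^4 / 3817 = 25.28 m³.
F/M = Q·S₀ / (V·X) = 18.5 × 956 / (25.28 × 2180) = 0.3210 g BOD₅·(g VSS·d)⁻¹.

F/M ≈ 0.321 d⁻¹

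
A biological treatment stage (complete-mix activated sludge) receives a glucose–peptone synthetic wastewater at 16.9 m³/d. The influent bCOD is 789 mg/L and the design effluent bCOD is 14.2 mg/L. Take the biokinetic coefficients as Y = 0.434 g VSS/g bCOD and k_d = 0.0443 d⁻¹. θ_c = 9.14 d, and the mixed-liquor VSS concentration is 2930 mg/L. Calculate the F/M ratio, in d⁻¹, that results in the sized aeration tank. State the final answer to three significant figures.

Rearranging the biomass balance for a CMAS with decay, V = Y·Q·ΔS·θ_c / [X·(1+k_d θ_c)] = 0.434 × 16.9 × (789 − 14.2) × 9.14 / [2930 × (1 + 0.0443 × 9.14)] = 5.19×10^4 / 4116 = 12.62 m³.
F/M = Q·S₀ / (V·X) = 16.9 × 789 / (12.62 × 2930) = 0.3607 g bCOD·(g VSS·d)⁻¹.

F/M ≈ 0.361 d⁻¹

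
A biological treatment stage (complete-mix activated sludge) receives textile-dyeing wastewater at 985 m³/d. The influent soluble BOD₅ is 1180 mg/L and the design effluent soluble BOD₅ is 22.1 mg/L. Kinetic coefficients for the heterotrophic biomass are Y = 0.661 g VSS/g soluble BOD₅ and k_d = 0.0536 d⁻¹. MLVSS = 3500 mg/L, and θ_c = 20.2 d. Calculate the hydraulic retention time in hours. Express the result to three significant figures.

τ ≈ 50.9 h

Rearranging the biomass balance for a CMAS with decay, V = Y·Q·ΔS·θ_c / [X·(1+k_d θ_c)] = 0.661 × 985 × (1180 − 22.1) × 20.2 / [3500 × (1 + 0.0536 × 20.2)] = 1.52×10^7 / 7290 = 2089 m³.
Hydraulic retention time τ = V/Q = 2089 / 985 = 2.121 d = 50.90 h.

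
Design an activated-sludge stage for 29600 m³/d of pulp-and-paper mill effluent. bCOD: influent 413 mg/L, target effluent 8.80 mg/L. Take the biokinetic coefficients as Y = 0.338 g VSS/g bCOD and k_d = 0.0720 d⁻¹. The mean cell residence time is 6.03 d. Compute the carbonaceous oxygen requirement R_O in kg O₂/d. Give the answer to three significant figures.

R_O ≈ 7960 kg O₂/d

Observed yield with endogenous decay: Y_obs = Y / (1 + k_d·θ_c) = 0.338 / (1 + 0.0720 × 6.03) = 0.338 / 1.434 = 0.2357 g VSS/g bCOD.
Substrate removed = Q·(S₀ − S) = 29600 m³/d × (413 − 8.80) g/m³ = 1.2×10^7 g/d = 11964 kg/d.
Net sludge production P_X = 0.2357 × 11964 = 2820 kg VSS/d.
R_O = Q·ΔS − 1.42 P_X = 11964 − 4004 = 7960 kg O₂/d.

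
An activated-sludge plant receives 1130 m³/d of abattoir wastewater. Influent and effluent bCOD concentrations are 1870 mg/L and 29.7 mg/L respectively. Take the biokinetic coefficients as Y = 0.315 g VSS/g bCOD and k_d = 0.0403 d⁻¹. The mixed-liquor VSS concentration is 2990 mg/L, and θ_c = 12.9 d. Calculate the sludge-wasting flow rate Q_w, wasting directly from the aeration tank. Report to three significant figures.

Q_w ≈ 144 m³/d

Rearranging the biomass balance for a CMAS with decay, V = Y·Q·ΔS·θ_c / [X·(1+k_d θ_c)] = 0.315 × 1130 × (1870 − 29.7) × 12.9 / [2990 × (1 + 0.0403 × 12.9)] = 8.45×10^6 / 4544 = 1859 m³.
For wasting at MLVSS concentration, Q_w = V/θ_c = 1859/12.9 = 144.1 m³/d.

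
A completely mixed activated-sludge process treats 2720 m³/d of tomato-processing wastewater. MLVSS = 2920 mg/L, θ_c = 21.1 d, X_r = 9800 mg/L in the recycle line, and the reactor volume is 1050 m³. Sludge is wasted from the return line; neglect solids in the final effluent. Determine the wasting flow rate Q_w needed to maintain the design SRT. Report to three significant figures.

Q_w ≈ 14.8 m³/d

Wasting from the return line (neglecting effluent solids): Q_w = V·X / (θ_c·X_r) = 1050 × 2920 / (21.1 × 9800) = 14.83 m³/d.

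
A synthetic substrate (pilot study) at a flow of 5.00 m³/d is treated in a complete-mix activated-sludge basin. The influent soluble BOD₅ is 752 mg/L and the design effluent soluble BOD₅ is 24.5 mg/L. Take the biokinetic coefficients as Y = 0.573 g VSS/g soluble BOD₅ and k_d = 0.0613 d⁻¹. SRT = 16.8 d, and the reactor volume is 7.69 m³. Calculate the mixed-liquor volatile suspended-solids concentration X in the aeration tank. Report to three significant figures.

Solving the biomass balance for X: X = Y Q (S₀−S) θ_c / [V (1+k_d θ_c)] = 0.573 × 5.00 × (752 − 24.5) × 16.8 / [7.69 × (1 + 0.0613 × 16.8)] = 2243 mg/L.

X ≈ 2240 mg/L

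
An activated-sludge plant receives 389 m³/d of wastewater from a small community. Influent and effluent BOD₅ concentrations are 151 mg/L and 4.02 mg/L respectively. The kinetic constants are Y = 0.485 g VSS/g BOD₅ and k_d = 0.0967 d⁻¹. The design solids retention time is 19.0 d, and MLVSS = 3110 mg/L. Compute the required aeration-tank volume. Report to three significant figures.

Steady-state biomass mass balance: V·X·(1 + k_d·θ_c) = Y·Q·(S₀ − S)·θ_c, so V = 0.485 × 389 × (151 − 4.02) × 19.0 / [3110 × (1 + 0.0967 × 19.0)] = 5.27×10^5 / 8824 = 59.71 m³.

V ≈ 59.7 m³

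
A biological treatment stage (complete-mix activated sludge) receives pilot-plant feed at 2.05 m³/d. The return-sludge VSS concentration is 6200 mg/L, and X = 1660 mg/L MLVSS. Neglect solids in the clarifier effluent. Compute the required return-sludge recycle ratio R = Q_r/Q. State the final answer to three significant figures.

Solids balance on the clarifier gives (1+R)X = R·X_r, so R = X/(X_r − X) = 1660 / (6200 − 1660) = 0.3656.

R ≈ 0.366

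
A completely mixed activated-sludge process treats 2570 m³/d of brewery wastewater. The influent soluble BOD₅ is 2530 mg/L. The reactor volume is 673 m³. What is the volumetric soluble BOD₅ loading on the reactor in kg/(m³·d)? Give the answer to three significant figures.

L_v ≈ 9.66 kg soluble BOD₅/(m³·d)

Volumetric loading L_v = Q·S₀ / V = 2570 × 2530 g/m³ / 673.0 m³ = 9661 g/(m³·d) = 9.661 kg soluble BOD₅/(m³·d).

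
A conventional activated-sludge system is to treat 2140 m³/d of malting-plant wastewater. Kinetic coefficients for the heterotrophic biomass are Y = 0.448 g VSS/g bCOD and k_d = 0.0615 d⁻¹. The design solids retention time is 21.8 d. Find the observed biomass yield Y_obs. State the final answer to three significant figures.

Y_obs ≈ 0.191 g VSS/g bCOD

Observed yield with endogenous decay: Y_obs = Y / (1 + k_d·θ_c) = 0.448 / (1 + 0.0615 × 21.8) = 0.448 / 2.341 = 0.1914 g VSS/g bCOD.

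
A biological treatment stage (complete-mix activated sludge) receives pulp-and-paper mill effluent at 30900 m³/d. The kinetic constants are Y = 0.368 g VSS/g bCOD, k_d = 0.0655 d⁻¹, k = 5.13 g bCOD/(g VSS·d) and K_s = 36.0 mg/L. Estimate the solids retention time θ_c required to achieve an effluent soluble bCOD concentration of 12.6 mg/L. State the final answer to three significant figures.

θ_c ≈ 2.36 d

At the target effluent, Y k S/(K_s+S) = 0.368×5.13×12.6/48.60 = 0.4894 d⁻¹.
θ_c = 1/(μ − k_d) = 1/(0.4894 − 0.0655) = 1/0.4239 = 2.359 d.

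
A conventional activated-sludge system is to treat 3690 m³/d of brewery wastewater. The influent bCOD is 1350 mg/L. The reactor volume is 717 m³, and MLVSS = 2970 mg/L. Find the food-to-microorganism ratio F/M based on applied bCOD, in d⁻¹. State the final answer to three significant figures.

Food-to-microorganism ratio F/M = Q S₀ / (V X) = 3690 × 1350 / (717.0 × 2970) = 2.339 d⁻¹.

F/M ≈ 2.34 d⁻¹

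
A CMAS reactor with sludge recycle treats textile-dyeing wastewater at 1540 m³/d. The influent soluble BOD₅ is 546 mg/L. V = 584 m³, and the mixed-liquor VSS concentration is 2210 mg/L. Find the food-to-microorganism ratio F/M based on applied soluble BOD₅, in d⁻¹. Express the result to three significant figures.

F/M = Q·S₀ / (V·X) = 1540 × 546 / (584.0 × 2210) = 0.6515 g soluble BOD₅·(g VSS·d)⁻¹.

F/M ≈ 0.651 d⁻¹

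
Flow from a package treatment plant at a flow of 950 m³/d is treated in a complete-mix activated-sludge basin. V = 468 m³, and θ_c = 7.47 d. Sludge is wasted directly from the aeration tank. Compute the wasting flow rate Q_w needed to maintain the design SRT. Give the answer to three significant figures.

For wasting at MLVSS concentration, Q_w = V/θ_c = 468.0/7.47 = 62.65 m³/d.

Q_w ≈ 62.7 m³/d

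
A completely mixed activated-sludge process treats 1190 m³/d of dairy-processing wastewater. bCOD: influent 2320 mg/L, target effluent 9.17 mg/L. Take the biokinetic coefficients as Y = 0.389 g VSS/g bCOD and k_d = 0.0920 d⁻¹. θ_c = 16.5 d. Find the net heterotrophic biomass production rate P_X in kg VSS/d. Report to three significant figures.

Observed yield with endogenous decay: Y_obs = Y / (1 + k_d·θ_c) = 0.389 / (1 + 0.0920 × 16.5) = 0.389 / 2.518 = 0.1545 g VSS/g bCOD.
Q·(S₀ − S) = 1190 × (2320 − 9.17) × 10⁻³ = 2750 kg/d removed.
Net biomass production P_X = Y_obs × Q·(S₀ − S) = 0.1545 × 2750 = 424.8 kg VSS/d.

P_X ≈ 425 kg VSS/d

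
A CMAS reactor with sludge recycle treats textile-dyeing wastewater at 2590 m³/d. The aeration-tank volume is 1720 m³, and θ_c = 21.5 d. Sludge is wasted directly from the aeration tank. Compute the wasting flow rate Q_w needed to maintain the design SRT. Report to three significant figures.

With mixed-liquor wasting, θ_c = V/Q_w, so Q_w = V/θ_c = 1720/21.5 = 80.00 m³/d.

Q_w ≈ 80.0 m³/d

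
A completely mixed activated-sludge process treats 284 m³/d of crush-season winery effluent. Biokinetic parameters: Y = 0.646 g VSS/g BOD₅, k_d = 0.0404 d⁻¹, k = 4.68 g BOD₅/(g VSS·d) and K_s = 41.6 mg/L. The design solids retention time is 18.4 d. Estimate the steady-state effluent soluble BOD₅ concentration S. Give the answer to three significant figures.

S ≈ 1.35 mg/L

For a completely mixed reactor with recycle the Lawrence–McCarty relation gives S = K_s·(1 + k_d·θ_c) / [θ_c·(Y·k − k_d) − 1] = 41.6 × (1 + 0.0404 × 18.4) / [18.4 × (0.646 × 4.68 − 0.0404) − 1] = 72.52 / 53.88 = 1.346 mg/L.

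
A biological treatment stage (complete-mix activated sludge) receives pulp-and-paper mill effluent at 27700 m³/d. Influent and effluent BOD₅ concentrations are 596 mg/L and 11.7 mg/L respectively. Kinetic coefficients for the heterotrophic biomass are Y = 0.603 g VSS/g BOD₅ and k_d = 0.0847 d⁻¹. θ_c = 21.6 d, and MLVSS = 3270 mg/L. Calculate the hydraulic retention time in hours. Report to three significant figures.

τ ≈ 19.7 h

Steady-state biomass mass balance: V·X·(1 + k_d·θ_c) = Y·Q·(S₀ − S)·θ_c, so V = 0.603 × 27700 × (596 − 11.7) × 21.6 / [3270 × (1 + 0.0847 × 21.6)] = 2.11×10^8 / 9253 = 22784 m³.
HRT = V/Q = 22784 m³ / 27700 m³·d⁻¹ = 0.8225 d × 24 = 19.74 h.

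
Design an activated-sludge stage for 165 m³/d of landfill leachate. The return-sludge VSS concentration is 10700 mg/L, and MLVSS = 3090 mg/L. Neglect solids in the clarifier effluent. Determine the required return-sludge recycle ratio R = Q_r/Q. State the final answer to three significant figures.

R = Q_r/Q = X/(X_r − X) = 3090 / (10700 − 3090) = 0.4060.

R ≈ 0.406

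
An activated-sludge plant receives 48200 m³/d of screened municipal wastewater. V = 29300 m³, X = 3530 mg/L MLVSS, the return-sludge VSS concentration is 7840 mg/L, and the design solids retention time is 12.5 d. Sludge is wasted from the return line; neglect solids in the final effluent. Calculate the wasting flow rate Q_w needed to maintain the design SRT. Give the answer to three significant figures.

Wasting from the return line (neglecting effluent solids): Q_w = V·X / (θ_c·X_r) = 29300 × 3530 / (12.5 × 7840) = 1055 m³/d.

Q_w ≈ 1060 m³/d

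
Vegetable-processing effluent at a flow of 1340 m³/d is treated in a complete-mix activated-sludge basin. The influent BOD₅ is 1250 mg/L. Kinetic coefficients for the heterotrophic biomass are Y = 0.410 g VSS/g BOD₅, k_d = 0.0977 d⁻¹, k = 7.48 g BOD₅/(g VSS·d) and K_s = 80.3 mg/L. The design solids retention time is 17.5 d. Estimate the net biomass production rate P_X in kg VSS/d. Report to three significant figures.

P_X ≈ 253 kg VSS/d

From the Monod/SRT balance for a CMAS, S = K_s·(1+k_d θ_c)/[θ_c·(Y k − k_d) − 1] = 80.3 × (1 + 0.0977 × 17.5) / [17.5 × (0.410 × 7.48 − 0.0977) − 1] = 217.6 / 50.96 = 4.270 mg/L.
Y_obs = Y / (1 + k_d θ_c) = 0.410 / (1 + 0.0977 × 17.5) = 0.410 / 2.710 = 0.1513.
ΔS = 1250 − 4.27 = 1246 mg/L, so the substrate removal rate is 1340 × 1246/1000 = 1669 kg BOD₅/d.
Net biomass production P_X = Y_obs × Q·(S₀ − S) = 0.1513 × 1669 = 252.6 kg VSS/d.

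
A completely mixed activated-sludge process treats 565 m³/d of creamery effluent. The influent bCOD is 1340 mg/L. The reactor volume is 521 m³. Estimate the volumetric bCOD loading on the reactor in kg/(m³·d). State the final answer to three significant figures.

L_v ≈ 1.45 kg bCOD/(m³·d)

Applied bCOD load per unit volume = Q·S₀/V = (565 × 1340/1000)/521.0 = 1.453 kg bCOD·m⁻³·d⁻¹.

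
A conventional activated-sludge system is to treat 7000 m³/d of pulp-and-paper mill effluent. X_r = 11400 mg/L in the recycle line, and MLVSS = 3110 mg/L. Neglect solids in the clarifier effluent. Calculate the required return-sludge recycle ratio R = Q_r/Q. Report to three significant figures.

R ≈ 0.375

R = Q_r/Q = X/(X_r − X) = 3110 / (11400 − 3110) = 0.3752.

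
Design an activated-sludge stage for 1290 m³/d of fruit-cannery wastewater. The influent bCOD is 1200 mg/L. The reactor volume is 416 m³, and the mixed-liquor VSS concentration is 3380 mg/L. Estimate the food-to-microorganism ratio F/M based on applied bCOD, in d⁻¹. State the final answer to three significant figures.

F/M ≈ 1.10 d⁻¹

F/M = applied load / biomass = Q·S₀/(V·X) = 1290 × 1200 / (416.0 × 3380) = 1.101 d⁻¹.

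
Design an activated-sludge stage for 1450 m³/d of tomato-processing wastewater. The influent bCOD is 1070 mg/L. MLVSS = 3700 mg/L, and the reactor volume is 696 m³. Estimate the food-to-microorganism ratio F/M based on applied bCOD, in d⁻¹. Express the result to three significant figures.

F/M = applied load / biomass = Q·S₀/(V·X) = 1450 × 1070 / (696.0 × 3700) = 0.6025 d⁻¹.

F/M ≈ 0.602 d⁻¹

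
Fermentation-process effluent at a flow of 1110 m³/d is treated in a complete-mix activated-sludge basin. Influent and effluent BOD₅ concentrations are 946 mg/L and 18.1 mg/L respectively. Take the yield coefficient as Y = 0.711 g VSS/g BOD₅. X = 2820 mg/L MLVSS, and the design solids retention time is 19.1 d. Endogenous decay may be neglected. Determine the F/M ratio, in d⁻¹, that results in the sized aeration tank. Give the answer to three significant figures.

F/M ≈ 0.0751 d⁻¹

With k_d = 0 the design equation reduces to V = Y Q (S₀−S) θ_c / X = 0.711 × 1110 × (946 − 18.1) × 19.1 / 2820 = 4960 m³.
Food-to-microorganism ratio F/M = Q S₀ / (V X) = 1110 × 946 / (4960 × 2820) = 0.07507 d⁻¹.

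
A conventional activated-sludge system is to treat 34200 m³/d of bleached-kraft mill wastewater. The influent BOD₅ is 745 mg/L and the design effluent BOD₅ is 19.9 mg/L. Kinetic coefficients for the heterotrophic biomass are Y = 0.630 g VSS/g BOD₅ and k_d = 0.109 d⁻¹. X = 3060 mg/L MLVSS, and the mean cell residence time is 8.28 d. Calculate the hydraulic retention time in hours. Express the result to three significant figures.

Rearranging the biomass balance for a CMAS with decay, V = Y·Q·ΔS·θ_c / [X·(1+k_d θ_c)] = 0.630 × 34200 × (745 − 19.9) × 8.28 / [3060 × (1 + 0.109 × 8.28)] = 1.29×10^8 / 5822 = 22220 m³.
Hydraulic retention time τ = V/Q = 22220 / 34200 = 0.6497 d = 15.59 h.

τ ≈ 15.6 h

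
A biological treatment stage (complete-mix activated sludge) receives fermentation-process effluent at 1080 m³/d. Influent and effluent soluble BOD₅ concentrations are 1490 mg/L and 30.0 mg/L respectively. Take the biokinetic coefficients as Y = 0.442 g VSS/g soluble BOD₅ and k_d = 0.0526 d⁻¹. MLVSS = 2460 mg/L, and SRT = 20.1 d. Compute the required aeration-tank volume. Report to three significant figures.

V ≈ 2770 m³

Rearranging the biomass balance for a CMAS with decay, V = Y·Q·ΔS·θ_c / [X·(1+k_d θ_c)] = 0.442 × 1080 × (1490 − 30.0) × 20.1 / [2460 × (1 + 0.0526 × 20.1)] = 1.4×10^7 / 5061 = 2768 m³.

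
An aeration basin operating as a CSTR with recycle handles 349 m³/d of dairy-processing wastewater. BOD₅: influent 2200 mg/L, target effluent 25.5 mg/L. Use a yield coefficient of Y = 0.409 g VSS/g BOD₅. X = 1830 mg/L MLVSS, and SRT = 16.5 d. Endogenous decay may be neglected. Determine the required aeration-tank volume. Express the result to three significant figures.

V ≈ 2800 m³

Biomass mass balance (decay neglected): V·X = Y·Q·(S₀ − S)·θ_c, so V = 0.409 × 349 × (2200 − 25.5) × 16.5 / 1830 = 2799 m³.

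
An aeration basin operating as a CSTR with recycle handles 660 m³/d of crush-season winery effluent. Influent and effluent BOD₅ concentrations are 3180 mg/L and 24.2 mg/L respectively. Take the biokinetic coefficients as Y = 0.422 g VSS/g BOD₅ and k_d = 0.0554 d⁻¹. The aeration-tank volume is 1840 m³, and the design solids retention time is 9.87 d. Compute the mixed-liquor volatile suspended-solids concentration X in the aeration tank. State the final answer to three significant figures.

X ≈ 3050 mg/L

From V·X·(1 + k_d·θ_c) = Y·Q·(S₀ − S)·θ_c: X = 0.422 × 660 × (3180 − 24.2) × 9.87 / [1840 × (1 + 0.0554 × 9.87)] = 3048 mg/L.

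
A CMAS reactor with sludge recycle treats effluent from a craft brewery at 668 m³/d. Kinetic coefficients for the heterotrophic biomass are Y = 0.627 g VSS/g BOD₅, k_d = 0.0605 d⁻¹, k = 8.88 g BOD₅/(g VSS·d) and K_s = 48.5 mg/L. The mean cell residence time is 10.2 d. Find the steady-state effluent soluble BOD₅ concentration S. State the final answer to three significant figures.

S ≈ 1.42 mg/L

For a completely mixed reactor with recycle the Lawrence–McCarty relation gives S = K_s·(1 + k_d·θ_c) / [θ_c·(Y·k − k_d) − 1] = 48.5 × (1 + 0.0605 × 10.2) / [10.2 × (0.627 × 8.88 − 0.0605) − 1] = 78.43 / 55.17 = 1.421 mg/L.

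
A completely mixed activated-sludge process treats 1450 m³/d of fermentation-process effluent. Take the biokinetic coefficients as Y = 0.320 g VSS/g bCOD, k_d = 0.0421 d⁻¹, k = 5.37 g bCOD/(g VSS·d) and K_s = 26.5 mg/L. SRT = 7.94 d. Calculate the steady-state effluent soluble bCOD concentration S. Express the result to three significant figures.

From the Monod/SRT balance for a CMAS, S = K_s·(1+k_d θ_c)/[θ_c·(Y k − k_d) − 1] = 26.5 × (1 + 0.0421 × 7.94) / [7.94 × (0.320 × 5.37 − 0.0421) − 1] = 35.36 / 12.31 = 2.872 mg/L.

S ≈ 2.87 mg/L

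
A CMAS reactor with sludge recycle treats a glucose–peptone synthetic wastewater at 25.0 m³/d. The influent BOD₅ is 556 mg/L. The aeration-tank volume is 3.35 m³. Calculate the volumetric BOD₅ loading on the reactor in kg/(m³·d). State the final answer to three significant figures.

Applied BOD₅ load per unit volume = Q·S₀/V = (25.0 × 556/1000)/3.350 = 4.149 kg BOD₅·m⁻³·d⁻¹.

L_v ≈ 4.15 kg BOD₅/(m³·d)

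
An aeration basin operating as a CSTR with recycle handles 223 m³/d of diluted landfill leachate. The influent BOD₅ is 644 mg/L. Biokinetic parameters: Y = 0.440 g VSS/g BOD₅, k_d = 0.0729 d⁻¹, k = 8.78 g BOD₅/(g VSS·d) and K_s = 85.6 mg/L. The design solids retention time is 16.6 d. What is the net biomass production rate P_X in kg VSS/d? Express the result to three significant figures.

P_X ≈ 28.5 kg VSS/d

Effluent substrate depends only on kinetics and SRT: S = K_s(1 + k_d θ_c) / [θ_c(Yk − k_d) − 1] = 85.6 × (1 + 0.0729 × 16.6) / [16.6 × (0.440 × 8.78 − 0.0729) − 1] = 189.2 / 61.92 = 3.055 mg/L.
Correct the yield for decay: Y_obs = Y/(1 + k_d θ_c) = 0.440 / (1 + 0.0729 × 16.6) = 0.440 / 2.210 = 0.1991.
ΔS = 644 − 3.06 = 640.9 mg/L, so the substrate removal rate is 223 × 640.9/1000 = 142.9 kg BOD₅/d.
P_X = Y_obs · Q(S₀ − S) = 0.1991 × 142.9 = 28.45 kg VSS/d.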